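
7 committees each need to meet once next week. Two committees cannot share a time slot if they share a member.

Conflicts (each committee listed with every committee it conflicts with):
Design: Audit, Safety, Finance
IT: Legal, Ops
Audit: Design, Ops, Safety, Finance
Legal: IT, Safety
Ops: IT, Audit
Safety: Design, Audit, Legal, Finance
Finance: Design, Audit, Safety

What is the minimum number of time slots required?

4

Design, Audit, Safety, Finance are mutually in conflict, so at least 4 time slots are needed.
4 time slots suffice: Design=3, IT=3, Audit=2, Legal=2, Ops=1, Safety=1, Finance=4. Each listed conflict is separated.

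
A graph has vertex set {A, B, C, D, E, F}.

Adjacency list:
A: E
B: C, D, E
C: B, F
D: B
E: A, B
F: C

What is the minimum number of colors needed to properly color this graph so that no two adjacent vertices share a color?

2

C and F are adjacent, so at least 2 colors are needed.
One proper 2-coloring: A=1, B=1, C=2, D=2, E=2, F=1. No two adjacent vertices share a color.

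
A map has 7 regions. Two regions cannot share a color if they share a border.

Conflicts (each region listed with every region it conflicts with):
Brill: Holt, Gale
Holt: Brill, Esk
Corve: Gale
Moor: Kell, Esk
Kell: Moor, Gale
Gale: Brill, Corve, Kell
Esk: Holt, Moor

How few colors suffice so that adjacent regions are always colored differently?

2

Corve and Gale conflict, so at least 2 colors are needed.
A valid assignment using 2 colors: Brill=2, Holt=1, Corve=2, Moor=1, Kell=2, Gale=1, Esk=2. Each listed conflict is separated.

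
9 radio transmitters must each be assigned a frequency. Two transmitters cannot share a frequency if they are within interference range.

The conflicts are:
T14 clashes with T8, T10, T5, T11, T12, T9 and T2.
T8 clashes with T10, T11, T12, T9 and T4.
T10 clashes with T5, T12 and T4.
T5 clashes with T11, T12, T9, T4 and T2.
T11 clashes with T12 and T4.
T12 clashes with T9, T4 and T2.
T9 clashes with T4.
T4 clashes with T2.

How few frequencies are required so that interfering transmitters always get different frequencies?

T14, T8, T10, T12 are mutually in conflict, so at least 4 frequencies are needed.
A valid assignment using 4 frequencies: T14=3, T8=2, T10=4, T5=2, T11=4, T12=1, T9=4, T4=3, T2=4. Each listed conflict is separated.

4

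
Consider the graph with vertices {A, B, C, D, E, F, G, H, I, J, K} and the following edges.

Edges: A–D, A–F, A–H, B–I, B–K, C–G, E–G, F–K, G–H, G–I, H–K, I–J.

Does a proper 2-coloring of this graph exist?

No

The cycle G-H-K-B-I-G has odd length 5, so it cannot be 2-colored; at least 3 colors are needed.
So 2 colors are not enough.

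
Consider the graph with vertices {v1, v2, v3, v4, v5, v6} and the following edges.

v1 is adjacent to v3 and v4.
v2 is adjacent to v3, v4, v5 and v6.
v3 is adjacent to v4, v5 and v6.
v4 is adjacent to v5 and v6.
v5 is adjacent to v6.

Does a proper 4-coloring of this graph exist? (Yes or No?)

v2, v3, v4, v5, v6 form a clique, so at least 5 colors are needed.
So 4 colors are not enough.

No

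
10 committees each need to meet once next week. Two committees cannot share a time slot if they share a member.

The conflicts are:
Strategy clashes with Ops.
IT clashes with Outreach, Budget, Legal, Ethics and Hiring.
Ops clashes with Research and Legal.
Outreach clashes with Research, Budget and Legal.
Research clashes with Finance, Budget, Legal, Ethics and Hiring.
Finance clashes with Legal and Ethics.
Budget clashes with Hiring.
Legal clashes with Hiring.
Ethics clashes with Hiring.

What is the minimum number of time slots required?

3

Research, Finance, Legal pairwise conflict, so at least 3 time slots are needed.
3 time slots suffice: Strategy=1, IT=1, Ops=3, Outreach=3, Research=1, Finance=3, Budget=2, Legal=2, Ethics=2, Hiring=3. Each listed conflict is separated.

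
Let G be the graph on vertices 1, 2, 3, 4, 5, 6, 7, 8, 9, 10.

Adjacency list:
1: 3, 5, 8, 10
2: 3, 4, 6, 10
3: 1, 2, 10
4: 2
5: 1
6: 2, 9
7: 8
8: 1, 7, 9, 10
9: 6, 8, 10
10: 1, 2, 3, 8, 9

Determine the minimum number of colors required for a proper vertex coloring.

3

1, 3, 10 are pairwise adjacent, so at least 3 colors are needed.
3 colors suffice: 1=b, 2=b, 3=c, 4=a, 5=a, 6=a, 7=a, 8=c, 9=b, 10=a. No two adjacent vertices share a color.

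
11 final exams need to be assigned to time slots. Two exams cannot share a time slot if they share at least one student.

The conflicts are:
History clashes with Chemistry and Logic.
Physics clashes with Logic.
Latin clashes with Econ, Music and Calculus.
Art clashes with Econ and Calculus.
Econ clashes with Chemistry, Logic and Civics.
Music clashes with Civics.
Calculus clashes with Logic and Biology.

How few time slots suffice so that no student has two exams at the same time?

2

Econ and Civics conflict, so at least 2 time slots are needed.
2 time slots suffice: time slot 1 → {History, Physics, Econ, Music, Calculus}; time slot 2 → {Latin, Art, Chemistry, Logic, Biology, Civics}. Every pair that conflicts lands in different time slots.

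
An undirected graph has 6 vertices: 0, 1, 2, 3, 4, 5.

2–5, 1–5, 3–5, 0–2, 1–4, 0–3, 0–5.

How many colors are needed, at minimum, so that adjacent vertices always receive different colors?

3

0, 3, 5 form a triangle, so at least 3 colors are needed.
3 colors suffice: color a → {4, 5}; color b → {0, 1}; color c → {2, 3}. No two adjacent vertices share a color.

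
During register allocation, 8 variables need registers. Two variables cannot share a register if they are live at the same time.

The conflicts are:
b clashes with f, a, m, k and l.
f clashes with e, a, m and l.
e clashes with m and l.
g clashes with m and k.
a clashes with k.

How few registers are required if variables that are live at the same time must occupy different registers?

b, f, m all conflict with each other, so at least 3 registers are needed.
3 registers suffice: register 1 → {b, e, g}; register 2 → {f, k}; register 3 → {a, m, l}. Each listed conflict is separated.

3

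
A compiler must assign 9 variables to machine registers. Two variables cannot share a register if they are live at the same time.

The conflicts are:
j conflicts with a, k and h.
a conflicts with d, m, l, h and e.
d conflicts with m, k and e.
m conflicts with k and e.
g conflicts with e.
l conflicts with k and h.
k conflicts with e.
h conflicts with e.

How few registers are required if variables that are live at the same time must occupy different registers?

d, m, k, e are mutually in conflict, so at least 4 registers are needed.
4 registers suffice: register 1 → {j, l, e}; register 2 → {a, g, k}; register 3 → {m, h}; register 4 → {d}. Each listed conflict is separated.

4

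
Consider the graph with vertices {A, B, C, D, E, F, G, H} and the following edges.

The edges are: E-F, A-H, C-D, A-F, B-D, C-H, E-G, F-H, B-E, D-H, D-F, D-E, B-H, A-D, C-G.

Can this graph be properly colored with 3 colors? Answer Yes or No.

A, D, F, H are pairwise adjacent (a clique of size 4), so at least 4 colors are needed.
So 3 colors are not enough.

No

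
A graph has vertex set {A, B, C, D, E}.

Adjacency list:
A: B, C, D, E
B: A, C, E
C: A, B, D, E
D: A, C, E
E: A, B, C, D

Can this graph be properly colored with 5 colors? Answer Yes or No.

Yes

The chromatic number is 4. A, C, D, E are pairwise adjacent (a clique of size 4), so at least 4 colors are needed.
4 colors suffice: color 1 → {C}; color 2 → {A}; color 3 → {E}; color 4 → {B, D}.
Since 5 ≥ 4, a proper 5-coloring certainly exists.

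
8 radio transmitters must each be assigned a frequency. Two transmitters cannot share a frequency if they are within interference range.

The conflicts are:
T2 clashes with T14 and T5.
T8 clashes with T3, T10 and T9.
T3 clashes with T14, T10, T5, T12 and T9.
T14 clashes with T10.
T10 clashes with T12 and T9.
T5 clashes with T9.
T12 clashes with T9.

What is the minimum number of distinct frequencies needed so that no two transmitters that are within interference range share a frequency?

4

T3, T10, T12, T9 are mutually in conflict, so at least 4 frequencies are needed.
4 frequencies suffice: frequency 1 → {T2, T3}; frequency 2 → {T14, T9}; frequency 3 → {T10, T5}; frequency 4 → {T8, T12}. No two conflicting transmitters share a frequency.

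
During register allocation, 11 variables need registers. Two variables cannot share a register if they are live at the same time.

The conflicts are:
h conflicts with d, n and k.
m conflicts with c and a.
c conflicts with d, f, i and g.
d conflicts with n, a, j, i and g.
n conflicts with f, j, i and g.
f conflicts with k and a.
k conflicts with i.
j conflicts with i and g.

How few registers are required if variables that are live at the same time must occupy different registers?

4

d, n, j, i all conflict with each other, so at least 4 registers are needed.
4 registers suffice: register 1 → {m, d, f}; register 2 → {c, n, k, a}; register 3 → {h, i, g}; register 4 → {j}. Each listed conflict is separated.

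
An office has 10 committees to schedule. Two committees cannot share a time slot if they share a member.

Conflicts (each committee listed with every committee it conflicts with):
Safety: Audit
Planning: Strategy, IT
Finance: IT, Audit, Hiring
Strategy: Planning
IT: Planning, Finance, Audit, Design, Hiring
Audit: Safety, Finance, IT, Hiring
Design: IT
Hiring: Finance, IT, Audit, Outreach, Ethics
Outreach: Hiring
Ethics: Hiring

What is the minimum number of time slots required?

4

Finance, IT, Audit, Hiring are mutually in conflict, so at least 4 time slots are needed.
Using 4 time slots: Safety=1, Planning=1, Finance=4, Strategy=2, IT=2, Audit=3, Design=1, Hiring=1, Outreach=2, Ethics=2. No two conflicting committees share a time slot.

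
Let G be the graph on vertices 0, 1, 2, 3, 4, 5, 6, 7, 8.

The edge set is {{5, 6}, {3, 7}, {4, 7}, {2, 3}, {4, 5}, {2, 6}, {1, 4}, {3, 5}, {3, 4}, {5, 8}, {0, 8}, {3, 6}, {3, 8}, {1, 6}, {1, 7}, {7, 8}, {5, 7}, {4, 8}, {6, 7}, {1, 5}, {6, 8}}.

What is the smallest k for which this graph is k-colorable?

3, 4, 5, 7, 8 are mutually adjacent (a clique of size 5), so at least 5 colors are needed.
5 colors suffice: 0=blue, 1=red, 2=red, 3=purple, 4=blue, 5=yellow, 6=blue, 7=green, 8=red. Each edge has distinct colors on its endpoints.

5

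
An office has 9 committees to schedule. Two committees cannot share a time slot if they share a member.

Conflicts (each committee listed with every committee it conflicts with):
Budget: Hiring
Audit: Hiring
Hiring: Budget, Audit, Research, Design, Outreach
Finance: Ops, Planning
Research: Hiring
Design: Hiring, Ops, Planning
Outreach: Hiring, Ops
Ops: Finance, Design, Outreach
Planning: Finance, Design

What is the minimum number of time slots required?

Finance and Planning conflict, so at least 2 time slots are needed.
2 time slots suffice: time slot 1 → {Hiring, Ops, Planning}; time slot 2 → {Budget, Audit, Finance, Research, Design, Outreach}. Each listed conflict is separated.

2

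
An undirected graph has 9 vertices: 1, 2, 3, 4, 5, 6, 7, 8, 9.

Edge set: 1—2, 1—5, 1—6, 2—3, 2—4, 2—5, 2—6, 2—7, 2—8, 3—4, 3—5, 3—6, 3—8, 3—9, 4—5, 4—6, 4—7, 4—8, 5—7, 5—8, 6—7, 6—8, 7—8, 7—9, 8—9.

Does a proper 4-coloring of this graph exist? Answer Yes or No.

No

2, 4, 6, 7, 8 are pairwise adjacent (a clique of size 5), so at least 5 colors are needed.
So 4 colors are not enough.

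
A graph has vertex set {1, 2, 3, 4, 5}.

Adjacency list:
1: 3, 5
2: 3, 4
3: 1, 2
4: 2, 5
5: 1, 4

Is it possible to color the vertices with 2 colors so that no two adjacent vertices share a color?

The cycle 3-2-4-5-1-3 has odd length 5, so it cannot be 2-colored; at least 3 colors are needed.
So 2 colors are not enough.

No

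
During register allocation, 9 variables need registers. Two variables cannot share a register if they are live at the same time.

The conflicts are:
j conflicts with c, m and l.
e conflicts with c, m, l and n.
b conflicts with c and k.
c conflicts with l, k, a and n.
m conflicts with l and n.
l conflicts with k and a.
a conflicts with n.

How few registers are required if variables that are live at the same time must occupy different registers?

3

c, l, k pairwise conflict, so at least 3 registers are needed.
3 registers suffice: j=3, e=3, b=2, c=1, m=1, l=2, k=3, a=3, n=2. Each listed conflict is separated.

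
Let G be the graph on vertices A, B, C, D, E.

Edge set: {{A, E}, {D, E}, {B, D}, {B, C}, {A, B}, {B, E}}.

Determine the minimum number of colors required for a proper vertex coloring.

A, B, E are pairwise adjacent, so at least 3 colors are needed.
3 colors suffice: color red → {B}; color blue → {C, E}; color green → {A, D}. No two adjacent vertices share a color.

3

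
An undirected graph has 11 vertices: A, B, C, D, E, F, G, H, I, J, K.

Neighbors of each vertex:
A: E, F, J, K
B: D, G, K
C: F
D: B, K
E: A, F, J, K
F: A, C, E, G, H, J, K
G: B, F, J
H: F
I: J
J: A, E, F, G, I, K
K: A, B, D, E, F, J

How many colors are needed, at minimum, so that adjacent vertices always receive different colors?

5

A, E, F, J, K are mutually adjacent (a clique of size 5), so at least 5 colors are needed.
One proper 5-coloring: A=yellow, B=red, C=blue, D=green, E=purple, F=red, G=blue, H=blue, I=red, J=green, K=blue. No two adjacent vertices share a color.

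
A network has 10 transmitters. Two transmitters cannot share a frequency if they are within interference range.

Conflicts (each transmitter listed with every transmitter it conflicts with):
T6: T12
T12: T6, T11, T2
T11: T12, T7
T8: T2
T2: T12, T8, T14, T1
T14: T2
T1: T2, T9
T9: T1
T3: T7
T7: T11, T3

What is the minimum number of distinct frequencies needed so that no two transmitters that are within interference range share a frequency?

T12 and T2 conflict, so at least 2 frequencies are needed.
2 frequencies suffice: T6=1, T12=2, T11=1, T8=2, T2=1, T14=2, T1=2, T9=1, T3=1, T7=2. Each listed conflict is separated.

2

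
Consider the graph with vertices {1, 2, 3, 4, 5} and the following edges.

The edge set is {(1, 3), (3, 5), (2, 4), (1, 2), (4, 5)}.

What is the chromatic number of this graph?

3

The cycle 1-2-4-5-3-1 has odd length 5, so it cannot be 2-colored; at least 3 colors are needed.
One proper 3-coloring: 1=red, 2=blue, 3=blue, 4=red, 5=green. No two adjacent vertices share a color.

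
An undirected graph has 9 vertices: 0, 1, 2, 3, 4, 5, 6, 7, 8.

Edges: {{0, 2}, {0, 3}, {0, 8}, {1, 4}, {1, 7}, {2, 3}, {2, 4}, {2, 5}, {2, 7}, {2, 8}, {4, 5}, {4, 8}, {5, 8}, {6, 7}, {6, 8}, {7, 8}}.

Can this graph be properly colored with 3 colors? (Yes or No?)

2, 4, 5, 8 are mutually adjacent (a clique of size 4), so at least 4 colors are needed.
So 3 colors are not enough.

No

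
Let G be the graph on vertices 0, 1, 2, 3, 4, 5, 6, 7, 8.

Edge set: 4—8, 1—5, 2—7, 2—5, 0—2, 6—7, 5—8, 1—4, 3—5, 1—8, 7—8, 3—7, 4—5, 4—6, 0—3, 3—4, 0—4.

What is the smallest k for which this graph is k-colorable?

4

1, 4, 5, 8 form a clique, so at least 4 colors are needed.
4 colors suffice: color a → {4, 7}; color b → {0, 5, 6}; color c → {2, 3, 8}; color d → {1}. No two adjacent vertices share a color.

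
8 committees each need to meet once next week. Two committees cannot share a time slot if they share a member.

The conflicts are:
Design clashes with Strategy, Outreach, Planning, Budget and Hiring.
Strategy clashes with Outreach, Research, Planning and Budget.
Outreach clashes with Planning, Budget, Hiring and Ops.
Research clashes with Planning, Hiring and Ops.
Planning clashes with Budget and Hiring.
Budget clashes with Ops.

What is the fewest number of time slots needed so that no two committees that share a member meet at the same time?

5

Design, Strategy, Outreach, Planning, Budget are mutually in conflict, so at least 5 time slots are needed.
5 time slots suffice: time slot 1 → {Planning, Ops}; time slot 2 → {Outreach, Research}; time slot 3 → {Strategy, Hiring}; time slot 4 → {Design}; time slot 5 → {Budget}. Every pair that conflicts lands in different time slots.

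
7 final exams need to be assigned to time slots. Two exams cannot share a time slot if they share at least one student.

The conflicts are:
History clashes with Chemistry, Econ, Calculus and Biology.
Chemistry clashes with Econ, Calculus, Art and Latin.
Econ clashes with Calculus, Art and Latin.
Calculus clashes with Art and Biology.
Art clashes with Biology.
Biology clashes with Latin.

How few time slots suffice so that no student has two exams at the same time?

Chemistry, Econ, Calculus, Art are mutually in conflict, so at least 4 time slots are needed.
A valid assignment using 4 time slots: History=4, Chemistry=2, Econ=3, Calculus=1, Art=4, Biology=2, Latin=1. Every pair that conflicts lands in different time slots.

4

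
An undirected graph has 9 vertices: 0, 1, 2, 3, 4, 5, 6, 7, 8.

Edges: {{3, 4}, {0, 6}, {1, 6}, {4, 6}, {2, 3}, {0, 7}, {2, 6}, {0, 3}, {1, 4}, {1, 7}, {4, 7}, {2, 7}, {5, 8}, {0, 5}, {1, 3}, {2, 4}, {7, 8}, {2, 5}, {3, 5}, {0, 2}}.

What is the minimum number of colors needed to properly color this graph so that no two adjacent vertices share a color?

0, 2, 3, 5 are pairwise adjacent (a clique of size 4), so at least 4 colors are needed.
One proper 4-coloring: 0=blue, 1=red, 2=red, 3=green, 4=blue, 5=yellow, 6=green, 7=green, 8=red. No two adjacent vertices share a color.

4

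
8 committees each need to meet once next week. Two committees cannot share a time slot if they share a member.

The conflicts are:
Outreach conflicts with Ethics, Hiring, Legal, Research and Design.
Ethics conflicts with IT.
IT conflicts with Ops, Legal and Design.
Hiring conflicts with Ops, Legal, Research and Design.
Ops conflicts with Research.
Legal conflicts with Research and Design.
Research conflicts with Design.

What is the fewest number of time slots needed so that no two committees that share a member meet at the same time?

5

Outreach, Hiring, Legal, Research, Design are mutually in conflict, so at least 5 time slots are needed.
5 time slots suffice: Outreach=4, Ethics=2, IT=1, Hiring=1, Ops=3, Legal=3, Research=2, Design=5. Each listed conflict is separated.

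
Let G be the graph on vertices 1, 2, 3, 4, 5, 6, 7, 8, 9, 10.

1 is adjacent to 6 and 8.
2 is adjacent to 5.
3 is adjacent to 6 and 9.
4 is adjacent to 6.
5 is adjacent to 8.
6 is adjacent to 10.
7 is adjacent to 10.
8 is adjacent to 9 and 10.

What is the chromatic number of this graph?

3

The cycle 3-9-8-1-6-3 has odd length 5, so it cannot be 2-colored; at least 3 colors are needed.
A valid assignment using 3 colors: 1=b, 2=a, 3=b, 4=b, 5=b, 6=a, 7=a, 8=a, 9=c, 10=b. Every edge joins two different colors.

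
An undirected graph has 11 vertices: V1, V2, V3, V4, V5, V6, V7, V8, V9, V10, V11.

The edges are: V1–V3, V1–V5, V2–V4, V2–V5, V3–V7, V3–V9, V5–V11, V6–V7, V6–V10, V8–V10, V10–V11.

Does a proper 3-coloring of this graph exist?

Yes

The chromatic number is 3. The cycle V11-V10-V6-V7-V3-V1-V5-V11 has odd length 7, so it cannot be 2-colored; at least 3 colors are needed.
3 colors suffice: color 1 → {V3, V4, V5, V10}; color 2 → {V1, V2, V7, V8, V9, V11}; color 3 → {V6}.
That is already a proper 3-coloring.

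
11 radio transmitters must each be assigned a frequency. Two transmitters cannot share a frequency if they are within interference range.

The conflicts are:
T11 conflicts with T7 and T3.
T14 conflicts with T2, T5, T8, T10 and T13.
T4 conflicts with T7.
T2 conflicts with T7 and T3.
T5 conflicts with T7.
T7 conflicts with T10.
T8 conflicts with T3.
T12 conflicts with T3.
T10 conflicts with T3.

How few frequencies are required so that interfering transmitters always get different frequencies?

2

T14 and T8 conflict, so at least 2 frequencies are needed.
2 frequencies suffice: T11=2, T14=1, T4=2, T2=2, T5=2, T7=1, T8=2, T12=2, T10=2, T3=1, T13=2. Each listed conflict is separated.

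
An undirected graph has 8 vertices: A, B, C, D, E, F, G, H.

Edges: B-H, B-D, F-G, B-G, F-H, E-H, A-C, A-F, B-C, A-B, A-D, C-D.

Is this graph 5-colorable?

The chromatic number is 4. A, B, C, D form a clique, so at least 4 colors are needed.
4 colors suffice: color 1 → {B, E, F}; color 2 → {A, G, H}; color 3 → {C}; color 4 → {D}.
Since 5 ≥ 4, a proper 5-coloring certainly exists.

Yes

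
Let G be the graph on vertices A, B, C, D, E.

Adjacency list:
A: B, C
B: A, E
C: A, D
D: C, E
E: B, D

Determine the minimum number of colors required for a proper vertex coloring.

The cycle B-A-C-D-E-B has odd length 5, so it cannot be 2-colored; at least 3 colors are needed.
3 colors suffice: color 1 → {B, C}; color 2 → {A, D}; color 3 → {E}. No two adjacent vertices share a color.

3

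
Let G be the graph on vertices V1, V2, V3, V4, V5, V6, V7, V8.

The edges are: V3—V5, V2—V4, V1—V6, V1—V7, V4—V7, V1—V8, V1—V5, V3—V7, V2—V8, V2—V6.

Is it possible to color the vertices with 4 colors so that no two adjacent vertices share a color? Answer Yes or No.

Yes

The chromatic number is 3. The cycle V2-V8-V1-V7-V4-V2 has odd length 5, so it cannot be 2-colored; at least 3 colors are needed.
A valid assignment using 3 colors: V1=red, V2=red, V3=red, V4=green, V5=blue, V6=blue, V7=blue, V8=blue.
Since 4 ≥ 3, a proper 4-coloring certainly exists.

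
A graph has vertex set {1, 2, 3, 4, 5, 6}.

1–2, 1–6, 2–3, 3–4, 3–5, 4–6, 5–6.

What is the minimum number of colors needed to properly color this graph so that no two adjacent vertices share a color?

3

The cycle 4-3-2-1-6-4 has odd length 5, so it cannot be 2-colored; at least 3 colors are needed.
3 colors suffice: color a → {3, 6}; color b → {2, 4, 5}; color c → {1}. Each edge has distinct colors on its endpoints.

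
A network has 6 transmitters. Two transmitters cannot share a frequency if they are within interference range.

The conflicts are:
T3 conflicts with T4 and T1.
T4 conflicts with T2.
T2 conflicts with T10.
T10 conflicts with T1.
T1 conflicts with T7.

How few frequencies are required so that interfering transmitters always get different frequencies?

3

The cycle T4-T3-T1-T10-T2-T4 has odd length 5, so it cannot be 2-colored; at least 3 frequencies are needed.
A valid assignment using 3 frequencies: T3=2, T4=3, T2=1, T10=2, T1=1, T7=2. Every pair that conflicts lands in different frequencies.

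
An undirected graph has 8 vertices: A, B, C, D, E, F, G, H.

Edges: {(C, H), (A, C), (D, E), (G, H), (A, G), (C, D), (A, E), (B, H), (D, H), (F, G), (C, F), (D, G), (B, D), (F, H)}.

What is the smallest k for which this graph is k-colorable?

F, G, H are pairwise adjacent, so at least 3 colors are needed.
3 colors suffice: A=red, B=green, C=green, D=blue, E=green, F=blue, G=green, H=red. Each edge has distinct colors on its endpoints.

3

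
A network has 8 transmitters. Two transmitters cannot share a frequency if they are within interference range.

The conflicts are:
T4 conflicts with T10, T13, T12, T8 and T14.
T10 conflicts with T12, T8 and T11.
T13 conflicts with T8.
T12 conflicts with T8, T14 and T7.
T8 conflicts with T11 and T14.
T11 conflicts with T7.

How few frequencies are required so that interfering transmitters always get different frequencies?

T4, T10, T12, T8 all conflict with each other, so at least 4 frequencies are needed.
Using 4 frequencies: T4=3, T10=4, T13=2, T12=2, T8=1, T11=2, T14=4, T7=1. Every pair that conflicts lands in different frequencies.

4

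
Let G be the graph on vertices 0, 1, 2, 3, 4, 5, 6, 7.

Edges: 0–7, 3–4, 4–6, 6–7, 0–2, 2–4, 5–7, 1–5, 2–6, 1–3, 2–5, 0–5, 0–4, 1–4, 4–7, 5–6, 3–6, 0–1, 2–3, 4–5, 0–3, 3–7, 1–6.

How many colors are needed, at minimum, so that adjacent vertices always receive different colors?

4

0, 2, 3, 4 are pairwise adjacent (a clique of size 4), so at least 4 colors are needed.
4 colors suffice: color red → {4}; color blue → {0, 6}; color green → {3, 5}; color yellow → {1, 2, 7}. Every edge joins two different colors.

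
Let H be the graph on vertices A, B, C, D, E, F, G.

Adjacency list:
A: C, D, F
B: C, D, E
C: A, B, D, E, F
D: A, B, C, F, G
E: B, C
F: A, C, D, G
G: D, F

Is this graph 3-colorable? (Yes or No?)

No

A, C, D, F are pairwise adjacent (a clique of size 4), so at least 4 colors are needed.
So 3 colors are not enough.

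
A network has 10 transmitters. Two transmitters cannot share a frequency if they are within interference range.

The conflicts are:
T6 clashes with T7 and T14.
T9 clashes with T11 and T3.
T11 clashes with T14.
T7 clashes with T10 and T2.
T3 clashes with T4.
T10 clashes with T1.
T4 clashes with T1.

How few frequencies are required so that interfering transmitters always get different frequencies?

The cycle T3-T4-T1-T10-T7-T6-T14-T11-T9-T3 has odd length 9, so it cannot be 2-colored; at least 3 frequencies are needed.
A valid assignment using 3 frequencies: T6=2, T9=3, T11=1, T7=1, T14=3, T3=2, T10=2, T2=2, T4=1, T1=3. Each listed conflict is separated.

3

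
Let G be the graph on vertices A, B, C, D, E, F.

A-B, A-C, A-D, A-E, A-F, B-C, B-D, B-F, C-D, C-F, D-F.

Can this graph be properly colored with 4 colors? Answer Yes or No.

No

A, B, C, D, F form a clique, so at least 5 colors are needed.
So 4 colors are not enough.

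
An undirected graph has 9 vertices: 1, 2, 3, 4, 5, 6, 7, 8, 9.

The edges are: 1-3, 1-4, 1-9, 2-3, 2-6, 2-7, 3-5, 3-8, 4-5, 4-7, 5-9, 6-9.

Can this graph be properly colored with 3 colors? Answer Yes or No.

The chromatic number is 3. The cycle 5-4-7-2-3-5 has odd length 5, so it cannot be 2-colored; at least 3 colors are needed.
3 colors suffice: color a → {3, 4, 9}; color b → {1, 2, 5, 8}; color c → {6, 7}.
That is already a proper 3-coloring.

Yes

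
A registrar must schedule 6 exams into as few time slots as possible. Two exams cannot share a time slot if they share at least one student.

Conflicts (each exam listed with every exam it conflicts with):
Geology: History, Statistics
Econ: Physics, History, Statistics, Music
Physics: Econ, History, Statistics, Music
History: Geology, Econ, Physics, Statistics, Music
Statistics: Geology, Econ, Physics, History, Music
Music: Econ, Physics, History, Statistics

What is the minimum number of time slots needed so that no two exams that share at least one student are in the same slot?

Econ, Physics, History, Statistics, Music all conflict with each other, so at least 5 time slots are needed.
5 time slots suffice: time slot 1 → {Statistics}; time slot 2 → {History}; time slot 3 → {Geology, Music}; time slot 4 → {Econ}; time slot 5 → {Physics}. No two conflicting exams share a time slot.

5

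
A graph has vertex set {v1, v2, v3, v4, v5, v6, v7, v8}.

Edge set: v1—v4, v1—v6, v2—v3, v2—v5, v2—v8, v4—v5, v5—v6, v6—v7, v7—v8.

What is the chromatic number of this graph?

3

The cycle v8-v7-v6-v5-v2-v8 has odd length 5, so it cannot be 2-colored; at least 3 colors are needed.
3 colors suffice: color 1 → {v2, v4, v6}; color 2 → {v1, v3, v5, v7}; color 3 → {v8}. Every edge joins two different colors.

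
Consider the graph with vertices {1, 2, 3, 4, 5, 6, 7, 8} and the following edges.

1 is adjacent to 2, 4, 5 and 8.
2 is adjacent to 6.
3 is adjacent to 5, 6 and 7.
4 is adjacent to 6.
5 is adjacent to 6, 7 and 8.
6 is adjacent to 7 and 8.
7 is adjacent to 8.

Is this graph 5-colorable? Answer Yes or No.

The chromatic number is 4. 5, 6, 7, 8 are pairwise adjacent (a clique of size 4), so at least 4 colors are needed.
A valid assignment using 4 colors: 1=a, 2=b, 3=c, 4=b, 5=b, 6=a, 7=d, 8=c.
Since 5 ≥ 4, a proper 5-coloring certainly exists.

Yes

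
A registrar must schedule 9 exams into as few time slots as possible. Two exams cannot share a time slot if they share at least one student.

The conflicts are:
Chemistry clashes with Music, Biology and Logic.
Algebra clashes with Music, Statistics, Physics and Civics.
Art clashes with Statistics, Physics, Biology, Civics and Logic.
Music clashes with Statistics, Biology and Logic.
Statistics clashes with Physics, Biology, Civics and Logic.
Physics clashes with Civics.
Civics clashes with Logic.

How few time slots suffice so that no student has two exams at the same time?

Art, Statistics, Civics, Logic are mutually in conflict, so at least 4 time slots are needed.
4 time slots suffice: time slot 1 → {Chemistry, Statistics}; time slot 2 → {Physics, Biology, Logic}; time slot 3 → {Music, Civics}; time slot 4 → {Algebra, Art}. Each listed conflict is separated.

4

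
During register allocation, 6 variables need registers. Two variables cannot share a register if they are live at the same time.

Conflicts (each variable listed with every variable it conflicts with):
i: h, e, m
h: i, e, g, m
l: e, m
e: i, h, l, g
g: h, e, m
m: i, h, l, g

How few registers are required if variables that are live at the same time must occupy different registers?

i, h, e all conflict with each other, so at least 3 registers are needed.
3 registers suffice: register 1 → {e, m}; register 2 → {h, l}; register 3 → {i, g}. No two conflicting variables share a register.

3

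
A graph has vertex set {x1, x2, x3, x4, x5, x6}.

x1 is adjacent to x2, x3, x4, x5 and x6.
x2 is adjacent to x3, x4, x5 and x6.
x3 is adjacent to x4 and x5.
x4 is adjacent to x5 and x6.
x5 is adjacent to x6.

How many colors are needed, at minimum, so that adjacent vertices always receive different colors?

x1, x2, x4, x5, x6 form a clique, so at least 5 colors are needed.
5 colors suffice: color 1 → {x4}; color 2 → {x1}; color 3 → {x5}; color 4 → {x2}; color 5 → {x3, x6}. Each edge has distinct colors on its endpoints.

5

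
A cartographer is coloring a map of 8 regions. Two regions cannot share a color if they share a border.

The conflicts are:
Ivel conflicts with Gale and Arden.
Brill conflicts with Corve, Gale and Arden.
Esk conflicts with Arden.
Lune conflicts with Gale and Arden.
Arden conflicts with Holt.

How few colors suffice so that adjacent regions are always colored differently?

Arden and Holt conflict, so at least 2 colors are needed.
One proper 2-coloring: Ivel=2, Brill=2, Esk=2, Lune=2, Corve=1, Gale=1, Arden=1, Holt=2. Every pair that conflicts lands in different colors.

2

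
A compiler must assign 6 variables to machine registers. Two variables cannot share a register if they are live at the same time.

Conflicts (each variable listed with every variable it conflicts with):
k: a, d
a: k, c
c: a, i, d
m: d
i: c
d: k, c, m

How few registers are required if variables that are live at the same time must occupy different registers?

2

k and d conflict, so at least 2 registers are needed.
2 registers suffice: k=2, a=1, c=2, m=2, i=1, d=1. Each listed conflict is separated.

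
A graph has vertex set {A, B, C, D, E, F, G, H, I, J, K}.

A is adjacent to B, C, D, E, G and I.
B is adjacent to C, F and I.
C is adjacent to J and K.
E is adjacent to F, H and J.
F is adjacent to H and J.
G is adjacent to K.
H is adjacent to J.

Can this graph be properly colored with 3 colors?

E, F, H, J form a clique, so at least 4 colors are needed.
So 3 colors are not enough.

No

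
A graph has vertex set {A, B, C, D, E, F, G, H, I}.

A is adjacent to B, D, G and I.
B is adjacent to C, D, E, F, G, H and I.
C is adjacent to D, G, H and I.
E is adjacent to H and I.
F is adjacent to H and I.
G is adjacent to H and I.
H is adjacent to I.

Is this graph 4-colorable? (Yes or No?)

No

B, C, G, H, I are pairwise adjacent (a clique of size 5), so at least 5 colors are needed.
So 4 colors are not enough.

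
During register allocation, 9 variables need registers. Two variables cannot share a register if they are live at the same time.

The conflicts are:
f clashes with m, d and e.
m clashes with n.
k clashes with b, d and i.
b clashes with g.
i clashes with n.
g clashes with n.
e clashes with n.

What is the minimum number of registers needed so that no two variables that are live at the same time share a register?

3

The cycle n-i-k-b-g-n has odd length 5, so it cannot be 2-colored; at least 3 registers are needed.
3 registers suffice: register 1 → {f, k, n}; register 2 → {m, d, i, g, e}; register 3 → {b}. Each listed conflict is separated.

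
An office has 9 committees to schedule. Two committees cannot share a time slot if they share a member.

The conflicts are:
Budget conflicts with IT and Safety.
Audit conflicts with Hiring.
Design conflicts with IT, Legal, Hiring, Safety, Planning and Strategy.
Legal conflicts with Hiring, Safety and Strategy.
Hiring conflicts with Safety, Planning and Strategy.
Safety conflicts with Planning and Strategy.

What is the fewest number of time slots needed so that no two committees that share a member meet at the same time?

5

Design, Legal, Hiring, Safety, Strategy are mutually in conflict, so at least 5 time slots are needed.
Using 5 time slots: Budget=1, Audit=1, Design=1, IT=2, Legal=5, Hiring=2, Safety=3, Planning=4, Strategy=4. Every pair that conflicts lands in different time slots.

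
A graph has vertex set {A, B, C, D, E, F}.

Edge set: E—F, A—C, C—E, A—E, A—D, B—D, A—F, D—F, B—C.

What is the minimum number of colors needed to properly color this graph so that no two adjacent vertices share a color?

3

A, D, F are mutually adjacent, so at least 3 colors are needed.
3 colors suffice: color 1 → {A, B}; color 2 → {D, E}; color 3 → {C, F}. Every edge joins two different colors.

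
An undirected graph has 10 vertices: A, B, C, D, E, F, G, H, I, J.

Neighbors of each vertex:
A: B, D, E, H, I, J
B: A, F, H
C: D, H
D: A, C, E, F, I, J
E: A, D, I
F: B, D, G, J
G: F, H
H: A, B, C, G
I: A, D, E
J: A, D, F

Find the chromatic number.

4

A, D, E, I are pairwise adjacent (a clique of size 4), so at least 4 colors are needed.
A valid assignment using 4 colors: A=2, B=3, C=2, D=1, E=4, F=2, G=3, H=1, I=3, J=3. Every edge joins two different colors.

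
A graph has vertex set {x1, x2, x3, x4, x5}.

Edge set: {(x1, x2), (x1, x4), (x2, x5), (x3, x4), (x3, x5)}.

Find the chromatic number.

3

The cycle x3-x5-x2-x1-x4-x3 has odd length 5, so it cannot be 2-colored; at least 3 colors are needed.
3 colors suffice: color 1 → {x2, x4}; color 2 → {x1, x5}; color 3 → {x3}. No two adjacent vertices share a color.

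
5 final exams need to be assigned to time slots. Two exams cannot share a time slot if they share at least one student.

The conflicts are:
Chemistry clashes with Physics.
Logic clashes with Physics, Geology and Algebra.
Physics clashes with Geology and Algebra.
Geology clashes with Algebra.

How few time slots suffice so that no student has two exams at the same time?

Logic, Physics, Geology, Algebra pairwise conflict, so at least 4 time slots are needed.
4 time slots suffice: time slot 1 → {Physics}; time slot 2 → {Chemistry, Geology}; time slot 3 → {Algebra}; time slot 4 → {Logic}. Every pair that conflicts lands in different time slots.

4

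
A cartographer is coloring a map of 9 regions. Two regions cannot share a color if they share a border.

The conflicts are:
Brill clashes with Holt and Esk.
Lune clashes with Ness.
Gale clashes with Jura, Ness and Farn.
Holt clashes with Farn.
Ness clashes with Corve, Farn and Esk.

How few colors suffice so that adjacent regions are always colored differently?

Gale, Ness, Farn pairwise conflict, so at least 3 colors are needed.
3 colors suffice: color 1 → {Brill, Jura, Ness}; color 2 → {Lune, Gale, Holt, Corve, Esk}; color 3 → {Farn}. No two conflicting regions share a color.

3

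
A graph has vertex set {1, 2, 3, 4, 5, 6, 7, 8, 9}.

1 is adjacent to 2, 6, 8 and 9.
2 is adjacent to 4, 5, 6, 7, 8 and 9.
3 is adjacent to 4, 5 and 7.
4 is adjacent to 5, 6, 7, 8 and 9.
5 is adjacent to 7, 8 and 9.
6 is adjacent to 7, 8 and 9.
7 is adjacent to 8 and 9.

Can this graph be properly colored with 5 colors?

The chromatic number is 5. 2, 4, 5, 7, 8 are pairwise adjacent (a clique of size 5), so at least 5 colors are needed.
A valid assignment using 5 colors: 1=blue, 2=red, 3=red, 4=green, 5=yellow, 6=yellow, 7=blue, 8=purple, 9=purple.
That is already a proper 5-coloring.

Yes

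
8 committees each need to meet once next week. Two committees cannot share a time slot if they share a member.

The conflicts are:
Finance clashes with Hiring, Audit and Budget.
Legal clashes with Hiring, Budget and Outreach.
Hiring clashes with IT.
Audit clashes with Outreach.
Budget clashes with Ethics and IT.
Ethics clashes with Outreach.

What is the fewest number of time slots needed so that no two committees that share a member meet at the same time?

The cycle Audit-Outreach-Legal-Hiring-Finance-Audit has odd length 5, so it cannot be 2-colored; at least 3 time slots are needed.
3 time slots suffice: time slot 1 → {Hiring, Budget, Outreach}; time slot 2 → {Finance, Legal, Ethics, IT}; time slot 3 → {Audit}. Every pair that conflicts lands in different time slots.

3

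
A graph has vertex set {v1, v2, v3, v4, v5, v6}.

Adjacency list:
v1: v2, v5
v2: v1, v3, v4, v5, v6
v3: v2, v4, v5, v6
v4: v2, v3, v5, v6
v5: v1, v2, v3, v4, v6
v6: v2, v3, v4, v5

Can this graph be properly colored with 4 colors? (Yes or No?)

No

v2, v3, v4, v5, v6 are mutually adjacent (a clique of size 5), so at least 5 colors are needed.
So 4 colors are not enough.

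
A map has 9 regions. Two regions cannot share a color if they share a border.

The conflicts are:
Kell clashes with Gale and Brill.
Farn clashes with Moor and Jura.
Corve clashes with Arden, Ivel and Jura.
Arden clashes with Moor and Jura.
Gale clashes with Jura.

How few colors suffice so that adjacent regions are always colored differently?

Corve, Arden, Jura pairwise conflict, so at least 3 colors are needed.
3 colors suffice: color 1 → {Kell, Moor, Ivel, Jura}; color 2 → {Farn, Corve, Gale, Brill}; color 3 → {Arden}. No two conflicting regions share a color.

3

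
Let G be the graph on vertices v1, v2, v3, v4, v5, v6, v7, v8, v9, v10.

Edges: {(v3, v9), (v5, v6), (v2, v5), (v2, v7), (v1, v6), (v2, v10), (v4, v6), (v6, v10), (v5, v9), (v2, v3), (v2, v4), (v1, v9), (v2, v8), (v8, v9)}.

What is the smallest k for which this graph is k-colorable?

v2 and v7 are adjacent, so at least 2 colors are needed.
A valid assignment using 2 colors: v1=2, v2=1, v3=2, v4=2, v5=2, v6=1, v7=2, v8=2, v9=1, v10=2. No two adjacent vertices share a color.

2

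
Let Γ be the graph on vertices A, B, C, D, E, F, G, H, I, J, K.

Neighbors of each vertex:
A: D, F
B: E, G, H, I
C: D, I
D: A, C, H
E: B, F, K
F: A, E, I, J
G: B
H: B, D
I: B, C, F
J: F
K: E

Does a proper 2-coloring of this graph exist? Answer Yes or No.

No

The cycle C-I-B-H-D-C has odd length 5, so it cannot be 2-colored; at least 3 colors are needed.
So 2 colors are not enough.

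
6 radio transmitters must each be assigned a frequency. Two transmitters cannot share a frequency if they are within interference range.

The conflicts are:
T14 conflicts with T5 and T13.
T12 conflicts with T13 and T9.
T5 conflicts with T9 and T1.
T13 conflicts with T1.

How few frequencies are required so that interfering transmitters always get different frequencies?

The cycle T14-T13-T12-T9-T5-T14 has odd length 5, so it cannot be 2-colored; at least 3 frequencies are needed.
3 frequencies suffice: frequency 1 → {T5, T13}; frequency 2 → {T14, T12, T1}; frequency 3 → {T9}. No two conflicting transmitters share a frequency.

3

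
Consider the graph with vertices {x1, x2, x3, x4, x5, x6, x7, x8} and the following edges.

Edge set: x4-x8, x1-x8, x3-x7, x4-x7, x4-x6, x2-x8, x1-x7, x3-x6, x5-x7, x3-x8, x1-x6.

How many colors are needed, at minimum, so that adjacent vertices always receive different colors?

x3 and x7 are adjacent, so at least 2 colors are needed.
A valid assignment using 2 colors: x1=B, x2=B, x3=B, x4=B, x5=B, x6=R, x7=R, x8=R. No two adjacent vertices share a color.

2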